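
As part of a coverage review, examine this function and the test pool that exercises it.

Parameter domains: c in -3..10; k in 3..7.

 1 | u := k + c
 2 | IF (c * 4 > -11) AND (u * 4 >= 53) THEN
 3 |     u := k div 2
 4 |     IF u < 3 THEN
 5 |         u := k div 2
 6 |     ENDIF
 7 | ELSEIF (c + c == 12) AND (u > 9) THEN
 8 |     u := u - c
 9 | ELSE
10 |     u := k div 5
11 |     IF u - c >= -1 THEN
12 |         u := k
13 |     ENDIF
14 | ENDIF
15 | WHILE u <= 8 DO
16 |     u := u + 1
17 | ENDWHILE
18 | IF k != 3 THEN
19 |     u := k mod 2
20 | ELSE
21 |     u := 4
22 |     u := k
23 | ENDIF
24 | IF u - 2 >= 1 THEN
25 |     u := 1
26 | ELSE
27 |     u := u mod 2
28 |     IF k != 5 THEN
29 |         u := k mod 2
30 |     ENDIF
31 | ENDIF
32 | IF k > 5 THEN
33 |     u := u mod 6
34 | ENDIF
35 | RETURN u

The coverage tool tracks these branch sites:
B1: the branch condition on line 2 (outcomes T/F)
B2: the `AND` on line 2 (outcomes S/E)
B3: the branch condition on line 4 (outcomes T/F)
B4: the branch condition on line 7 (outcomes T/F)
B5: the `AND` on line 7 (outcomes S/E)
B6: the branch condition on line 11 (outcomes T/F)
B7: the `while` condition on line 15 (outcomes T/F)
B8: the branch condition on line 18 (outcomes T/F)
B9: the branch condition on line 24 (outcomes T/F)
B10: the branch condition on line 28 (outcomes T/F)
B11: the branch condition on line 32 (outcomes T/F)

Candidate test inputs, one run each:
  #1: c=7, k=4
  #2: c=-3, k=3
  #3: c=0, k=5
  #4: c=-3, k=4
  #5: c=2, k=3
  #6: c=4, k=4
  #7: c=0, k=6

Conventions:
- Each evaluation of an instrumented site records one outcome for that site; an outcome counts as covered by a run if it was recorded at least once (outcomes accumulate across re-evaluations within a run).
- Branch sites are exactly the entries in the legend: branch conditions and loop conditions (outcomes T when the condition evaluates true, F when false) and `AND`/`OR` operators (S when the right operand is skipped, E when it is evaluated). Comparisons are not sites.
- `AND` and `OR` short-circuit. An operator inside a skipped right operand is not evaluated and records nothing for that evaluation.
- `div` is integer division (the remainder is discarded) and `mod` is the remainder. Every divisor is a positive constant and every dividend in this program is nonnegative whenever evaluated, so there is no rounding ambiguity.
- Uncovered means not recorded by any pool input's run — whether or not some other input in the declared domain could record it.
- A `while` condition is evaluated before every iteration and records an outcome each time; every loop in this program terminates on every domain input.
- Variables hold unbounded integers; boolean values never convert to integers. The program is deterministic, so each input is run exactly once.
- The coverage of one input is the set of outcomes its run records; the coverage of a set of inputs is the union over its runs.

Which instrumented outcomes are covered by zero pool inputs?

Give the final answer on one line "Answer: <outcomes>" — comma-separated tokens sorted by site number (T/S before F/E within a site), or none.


test 1 (c=7, k=4) hits B1=F, B2=E, B4=F, B5=S, B6=F, B7=T, B7=F, B8=T, B9=F, B10=T, B11=F
test 2 (c=-3, k=3) hits B1=F, B2=S, B4=F, B5=S, B6=T, B7=T, B7=F, B8=F, B9=T, B11=F
test 3 (c=0, k=5) hits B1=F, B2=E, B4=F, B5=S, B6=T, B7=T, B7=F, B8=T, B9=F, B10=F, B11=F
test 4 (c=-3, k=4) hits B1=F, B2=S, B4=F, B5=S, B6=T, B7=T, B7=F, B8=T, B9=F, B10=T, B11=F
test 5 (c=2, k=3) hits B1=F, B2=E, B4=F, B5=S, B6=F, B7=T, B7=F, B8=F, B9=T, B11=F
test 6 (c=4, k=4) hits B1=F, B2=E, B4=F, B5=S, B6=F, B7=T, B7=F, B8=T, B9=F, B10=T, B11=F
test 7 (c=0, k=6) hits B1=F, B2=E, B4=F, B5=S, B6=T, B7=T, B7=F, B8=T, B9=F, B10=T, B11=T
union over the pool: B1=F, B2=S, B2=E, B4=F, B5=S, B6=T, B6=F, B7=T, B7=F, B8=T, B8=F, B9=T, B9=F, B10=T, B10=F, B11=T, B11=F
uncovered (5 of 22): B1=T, B3=T, B3=F, B4=T, B5=E
Answer: B1=T, B3=T, B3=F, B4=T, B5=E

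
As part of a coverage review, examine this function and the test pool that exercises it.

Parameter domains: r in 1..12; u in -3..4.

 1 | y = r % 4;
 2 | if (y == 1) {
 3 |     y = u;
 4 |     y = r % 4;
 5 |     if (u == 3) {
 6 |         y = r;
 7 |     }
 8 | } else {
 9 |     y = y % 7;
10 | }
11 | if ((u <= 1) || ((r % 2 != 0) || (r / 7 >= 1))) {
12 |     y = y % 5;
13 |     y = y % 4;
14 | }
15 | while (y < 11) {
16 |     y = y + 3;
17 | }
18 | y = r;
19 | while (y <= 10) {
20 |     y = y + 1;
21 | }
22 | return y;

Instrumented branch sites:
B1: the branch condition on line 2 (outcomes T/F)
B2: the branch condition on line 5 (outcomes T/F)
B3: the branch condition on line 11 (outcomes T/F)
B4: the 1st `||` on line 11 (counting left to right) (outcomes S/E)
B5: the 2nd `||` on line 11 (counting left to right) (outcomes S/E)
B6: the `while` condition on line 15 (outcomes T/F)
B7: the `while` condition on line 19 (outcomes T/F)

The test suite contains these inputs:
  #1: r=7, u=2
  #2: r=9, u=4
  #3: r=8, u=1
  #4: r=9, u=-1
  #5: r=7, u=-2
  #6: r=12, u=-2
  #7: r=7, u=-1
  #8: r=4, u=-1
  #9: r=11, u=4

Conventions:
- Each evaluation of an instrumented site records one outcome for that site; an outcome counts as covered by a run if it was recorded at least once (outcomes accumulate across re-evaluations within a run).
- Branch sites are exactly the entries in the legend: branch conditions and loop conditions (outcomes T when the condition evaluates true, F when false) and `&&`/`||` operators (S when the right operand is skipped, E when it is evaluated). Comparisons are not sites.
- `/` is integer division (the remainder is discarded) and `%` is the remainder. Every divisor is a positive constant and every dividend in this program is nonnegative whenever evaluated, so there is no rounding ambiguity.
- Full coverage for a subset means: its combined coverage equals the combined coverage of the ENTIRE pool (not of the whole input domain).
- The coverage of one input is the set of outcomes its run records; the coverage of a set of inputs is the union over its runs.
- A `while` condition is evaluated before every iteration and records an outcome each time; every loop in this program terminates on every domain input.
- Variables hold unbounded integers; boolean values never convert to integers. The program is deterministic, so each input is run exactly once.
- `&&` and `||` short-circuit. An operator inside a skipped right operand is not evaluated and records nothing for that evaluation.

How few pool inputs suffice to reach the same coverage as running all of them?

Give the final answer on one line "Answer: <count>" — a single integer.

input #1 (r=7, u=2): events B1->F, B4->E, B5->S, B3->T, B6->T, B6->T, B6->T, B6->F, B7->T, B7->T, B7->T, B7->T, B7->F; covers B1=F, B3=T, B4=E, B5=S, B6=T, B6=F, B7=T, B7=F
input #2 (r=9, u=4): events B1->T, B2->F, B4->E, B5->S, B3->T, B6->T, B6->T, B6->T, B6->T, B6->F, B7->T, B7->T, B7->F; covers B1=T, B2=F, B3=T, B4=E, B5=S, B6=T, B6=F, B7=T, B7=F
input #3 (r=8, u=1): events B1->F, B4->S, B3->T, B6->T, B6->T, B6->T, B6->T, B6->F, B7->T, B7->T, B7->T, B7->F; covers B1=F, B3=T, B4=S, B6=T, B6=F, B7=T, B7=F
input #4 (r=9, u=-1): events B1->T, B2->F, B4->S, B3->T, B6->T, B6->T, B6->T, B6->T, B6->F, B7->T, B7->T, B7->F; covers B1=T, B2=F, B3=T, B4=S, B6=T, B6=F, B7=T, B7=F
input #5 (r=7, u=-2): events B1->F, B4->S, B3->T, B6->T, B6->T, B6->T, B6->F, B7->T, B7->T, B7->T, B7->T, B7->F; covers B1=F, B3=T, B4=S, B6=T, B6=F, B7=T, B7=F
input #6 (r=12, u=-2): events B1->F, B4->S, B3->T, B6->T, B6->T, B6->T, B6->T, B6->F, B7->F; covers B1=F, B3=T, B4=S, B6=T, B6=F, B7=F
input #7 (r=7, u=-1): events B1->F, B4->S, B3->T, B6->T, B6->T, B6->T, B6->F, B7->T, B7->T, B7->T, B7->T, B7->F; covers B1=F, B3=T, B4=S, B6=T, B6=F, B7=T, B7=F
input #8 (r=4, u=-1): events B1->F, B4->S, B3->T, B6->T, B6->T, B6->T, B6->T, B6->F, B7->T, B7->T, B7->T, B7->T, B7->T, B7->T, ...; covers B1=F, B3=T, B4=S, B6=T, B6=F, B7=T, B7=F
input #9 (r=11, u=4): events B1->F, B4->E, B5->S, B3->T, B6->T, B6->T, B6->T, B6->F, B7->F; covers B1=F, B3=T, B4=E, B5=S, B6=T, B6=F, B7=F
union over all inputs: B1=T, B1=F, B2=F, B3=T, B4=S, B4=E, B5=S, B6=T, B6=F, B7=T, B7=F (11 outcomes)
every size-1 subset falls short of the 11 outcomes (best: 9/11)
size 2: inputs {1, 4} cover all 11 outcomes, and no lexicographically smaller subset of this size does

Answer: 2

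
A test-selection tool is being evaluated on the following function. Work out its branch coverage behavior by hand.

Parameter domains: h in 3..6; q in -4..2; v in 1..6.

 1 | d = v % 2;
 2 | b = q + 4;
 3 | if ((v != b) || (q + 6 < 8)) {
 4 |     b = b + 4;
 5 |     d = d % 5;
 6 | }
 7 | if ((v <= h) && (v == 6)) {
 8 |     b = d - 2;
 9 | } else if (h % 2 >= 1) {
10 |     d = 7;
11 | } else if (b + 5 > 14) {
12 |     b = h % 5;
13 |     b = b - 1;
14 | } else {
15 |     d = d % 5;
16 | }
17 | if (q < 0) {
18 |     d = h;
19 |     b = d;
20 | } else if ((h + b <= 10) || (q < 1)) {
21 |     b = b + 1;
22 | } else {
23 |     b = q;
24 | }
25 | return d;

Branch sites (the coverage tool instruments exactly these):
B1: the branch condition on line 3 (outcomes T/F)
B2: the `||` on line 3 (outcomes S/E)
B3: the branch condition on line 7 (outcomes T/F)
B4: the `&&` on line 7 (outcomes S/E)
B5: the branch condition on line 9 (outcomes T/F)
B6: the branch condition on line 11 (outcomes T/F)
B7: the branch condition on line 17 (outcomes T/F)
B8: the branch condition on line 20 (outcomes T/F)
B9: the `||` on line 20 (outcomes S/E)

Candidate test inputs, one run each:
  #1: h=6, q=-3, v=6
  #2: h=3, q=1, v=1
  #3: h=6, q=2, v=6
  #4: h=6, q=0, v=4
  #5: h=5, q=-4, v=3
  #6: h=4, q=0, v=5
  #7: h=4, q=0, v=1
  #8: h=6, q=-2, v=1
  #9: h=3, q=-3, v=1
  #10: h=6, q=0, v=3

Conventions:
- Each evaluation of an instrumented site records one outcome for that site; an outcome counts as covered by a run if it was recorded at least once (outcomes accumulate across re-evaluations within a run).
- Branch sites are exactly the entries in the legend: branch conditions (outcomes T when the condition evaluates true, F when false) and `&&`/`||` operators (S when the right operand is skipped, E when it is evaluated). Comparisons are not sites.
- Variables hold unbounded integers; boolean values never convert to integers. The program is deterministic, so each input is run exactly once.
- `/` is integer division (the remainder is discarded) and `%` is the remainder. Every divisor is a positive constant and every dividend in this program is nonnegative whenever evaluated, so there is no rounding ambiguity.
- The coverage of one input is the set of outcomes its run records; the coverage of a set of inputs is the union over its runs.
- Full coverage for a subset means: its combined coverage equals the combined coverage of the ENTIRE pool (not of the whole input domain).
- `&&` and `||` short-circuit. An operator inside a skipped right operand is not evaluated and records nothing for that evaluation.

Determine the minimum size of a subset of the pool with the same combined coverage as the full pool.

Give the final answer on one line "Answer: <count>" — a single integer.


input #1 (h=6, q=-3, v=6): events B2->S, B1->T, B4->E, B3->T, B7->T; covers B1=T, B2=S, B3=T, B4=E, B7=T
input #2 (h=3, q=1, v=1): events B2->S, B1->T, B4->E, B3->F, B5->T, B7->F, B9->E, B8->F; covers B1=T, B2=S, B3=F, B4=E, B5=T, B7=F, B8=F, B9=E
input #3 (h=6, q=2, v=6): events B2->E, B1->F, B4->E, B3->T, B7->F, B9->S, B8->T; covers B1=F, B2=E, B3=T, B4=E, B7=F, B8=T, B9=S
input #4 (h=6, q=0, v=4): events B2->E, B1->T, B4->E, B3->F, B5->F, B6->F, B7->F, B9->E, B8->T; covers B1=T, B2=E, B3=F, B4=E, B5=F, B6=F, B7=F, B8=T, B9=E
input #5 (h=5, q=-4, v=3): events B2->S, B1->T, B4->E, B3->F, B5->T, B7->T; covers B1=T, B2=S, B3=F, B4=E, B5=T, B7=T
input #6 (h=4, q=0, v=5): events B2->S, B1->T, B4->S, B3->F, B5->F, B6->F, B7->F, B9->E, B8->T; covers B1=T, B2=S, B3=F, B4=S, B5=F, B6=F, B7=F, B8=T, B9=E
input #7 (h=4, q=0, v=1): events B2->S, B1->T, B4->E, B3->F, B5->F, B6->F, B7->F, B9->E, B8->T; covers B1=T, B2=S, B3=F, B4=E, B5=F, B6=F, B7=F, B8=T, B9=E
input #8 (h=6, q=-2, v=1): events B2->S, B1->T, B4->E, B3->F, B5->F, B6->F, B7->T; covers B1=T, B2=S, B3=F, B4=E, B5=F, B6=F, B7=T
input #9 (h=3, q=-3, v=1): events B2->E, B1->T, B4->E, B3->F, B5->T, B7->T; covers B1=T, B2=E, B3=F, B4=E, B5=T, B7=T
input #10 (h=6, q=0, v=3): events B2->S, B1->T, B4->E, B3->F, B5->F, B6->F, B7->F, B9->E, B8->T; covers B1=T, B2=S, B3=F, B4=E, B5=F, B6=F, B7=F, B8=T, B9=E
together the pool reaches 17 outcomes: B1=T, B1=F, B2=S, B2=E, B3=T, B3=F, B4=S, B4=E, B5=T, B5=F, B6=F, B7=T, B7=F, B8=T, B8=F, B9=S, B9=E
checked all size-1 subsets: none covers 17 outcomes (max 9/17)
checked all size-2 subsets: none covers 17 outcomes (max 14/17)
checked all size-3 subsets: none covers 17 outcomes (max 16/17)
size 4: inputs {1, 2, 3, 6} cover all 17 outcomes, and no lexicographically smaller subset of this size does
Answer: 4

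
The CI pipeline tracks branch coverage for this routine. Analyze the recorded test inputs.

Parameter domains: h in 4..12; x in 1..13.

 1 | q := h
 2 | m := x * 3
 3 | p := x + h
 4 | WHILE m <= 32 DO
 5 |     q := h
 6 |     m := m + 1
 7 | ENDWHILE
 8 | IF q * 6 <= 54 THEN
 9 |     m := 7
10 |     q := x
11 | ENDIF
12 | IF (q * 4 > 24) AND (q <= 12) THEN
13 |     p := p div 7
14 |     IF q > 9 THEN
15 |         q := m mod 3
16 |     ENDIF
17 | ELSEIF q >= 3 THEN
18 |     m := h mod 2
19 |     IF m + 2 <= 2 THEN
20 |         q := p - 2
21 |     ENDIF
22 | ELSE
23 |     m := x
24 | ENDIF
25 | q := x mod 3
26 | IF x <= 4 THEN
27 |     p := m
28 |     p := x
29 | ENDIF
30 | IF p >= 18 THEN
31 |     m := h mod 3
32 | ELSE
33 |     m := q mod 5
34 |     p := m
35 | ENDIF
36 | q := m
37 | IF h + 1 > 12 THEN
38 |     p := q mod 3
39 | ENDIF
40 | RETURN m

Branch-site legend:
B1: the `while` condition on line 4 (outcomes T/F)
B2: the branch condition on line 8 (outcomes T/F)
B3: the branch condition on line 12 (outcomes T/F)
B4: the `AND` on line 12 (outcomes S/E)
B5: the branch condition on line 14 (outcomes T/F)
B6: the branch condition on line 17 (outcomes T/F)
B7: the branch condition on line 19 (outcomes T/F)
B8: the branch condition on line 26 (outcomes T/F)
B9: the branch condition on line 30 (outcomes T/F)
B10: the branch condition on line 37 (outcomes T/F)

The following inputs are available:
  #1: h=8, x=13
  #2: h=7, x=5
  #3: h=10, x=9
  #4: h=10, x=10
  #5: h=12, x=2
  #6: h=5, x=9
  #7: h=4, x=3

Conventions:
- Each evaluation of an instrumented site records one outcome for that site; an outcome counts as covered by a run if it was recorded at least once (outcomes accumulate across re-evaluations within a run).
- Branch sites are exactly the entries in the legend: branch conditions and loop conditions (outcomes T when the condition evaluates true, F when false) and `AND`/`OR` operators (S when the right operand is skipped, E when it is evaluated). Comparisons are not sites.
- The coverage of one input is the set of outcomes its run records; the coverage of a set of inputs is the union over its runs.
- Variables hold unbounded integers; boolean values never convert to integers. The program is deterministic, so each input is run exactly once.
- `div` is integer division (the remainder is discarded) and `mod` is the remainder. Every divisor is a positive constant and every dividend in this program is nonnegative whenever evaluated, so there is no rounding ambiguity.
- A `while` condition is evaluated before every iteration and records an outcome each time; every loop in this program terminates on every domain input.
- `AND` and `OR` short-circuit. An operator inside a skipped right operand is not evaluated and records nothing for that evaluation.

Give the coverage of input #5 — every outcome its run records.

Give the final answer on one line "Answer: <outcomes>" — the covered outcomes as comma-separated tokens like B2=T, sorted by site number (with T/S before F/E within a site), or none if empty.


Simulating input #5 (h=12, x=2) step by step:
  B1->T, B1->T, B1->T, B1->T, B1->T, B1->T, B1->T, B1->T, B1->T, B1->T
  B1->T, B1->T, B1->T, B1->T, B1->T, B1->T, B1->T, B1->T, B1->T, B1->T
  B1->T, B1->T, B1->T, B1->T, B1->T, B1->T, B1->T, B1->F, B2->F, B4->E
  B3->T, B5->T, B8->T, B9->F, B10->T
deduplicating events, the covered set is: B1=T, B1=F, B2=F, B3=T, B4=E, B5=T, B8=T, B9=F, B10=T
Answer: B1=T, B1=F, B2=F, B3=T, B4=E, B5=T, B8=T, B9=F, B10=T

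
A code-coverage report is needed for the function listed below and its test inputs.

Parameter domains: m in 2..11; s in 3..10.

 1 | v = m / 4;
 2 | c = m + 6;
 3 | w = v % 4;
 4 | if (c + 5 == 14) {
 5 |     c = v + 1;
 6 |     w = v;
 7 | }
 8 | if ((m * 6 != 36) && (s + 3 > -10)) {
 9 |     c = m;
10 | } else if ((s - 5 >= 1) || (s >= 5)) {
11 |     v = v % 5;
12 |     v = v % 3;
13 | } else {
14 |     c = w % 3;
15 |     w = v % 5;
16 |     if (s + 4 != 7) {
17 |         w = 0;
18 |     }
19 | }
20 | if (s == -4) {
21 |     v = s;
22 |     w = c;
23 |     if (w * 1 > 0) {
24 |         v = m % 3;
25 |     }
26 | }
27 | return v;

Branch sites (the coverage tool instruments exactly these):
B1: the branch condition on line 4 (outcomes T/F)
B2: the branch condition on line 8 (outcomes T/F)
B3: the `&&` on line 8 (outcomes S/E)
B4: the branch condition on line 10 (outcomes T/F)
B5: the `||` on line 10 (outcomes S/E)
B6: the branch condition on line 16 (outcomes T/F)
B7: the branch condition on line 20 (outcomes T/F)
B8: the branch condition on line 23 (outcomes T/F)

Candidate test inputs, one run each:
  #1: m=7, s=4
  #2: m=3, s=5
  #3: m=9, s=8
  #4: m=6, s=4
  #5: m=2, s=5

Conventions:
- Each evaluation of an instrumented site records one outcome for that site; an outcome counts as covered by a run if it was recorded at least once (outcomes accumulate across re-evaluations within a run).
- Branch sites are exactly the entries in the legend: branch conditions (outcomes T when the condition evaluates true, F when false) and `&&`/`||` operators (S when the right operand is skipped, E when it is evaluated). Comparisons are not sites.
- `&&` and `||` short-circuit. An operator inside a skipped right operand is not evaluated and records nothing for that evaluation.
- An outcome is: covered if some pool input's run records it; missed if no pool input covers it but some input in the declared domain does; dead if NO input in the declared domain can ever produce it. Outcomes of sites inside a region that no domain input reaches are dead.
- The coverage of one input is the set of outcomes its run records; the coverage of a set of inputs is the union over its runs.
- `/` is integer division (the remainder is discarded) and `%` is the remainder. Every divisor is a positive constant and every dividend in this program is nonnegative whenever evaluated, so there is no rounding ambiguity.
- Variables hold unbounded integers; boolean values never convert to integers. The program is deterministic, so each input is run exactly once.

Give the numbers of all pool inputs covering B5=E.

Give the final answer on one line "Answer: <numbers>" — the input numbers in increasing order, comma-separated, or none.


input #1 (m=7, s=4): does not produce B5=E
input #2 (m=3, s=5): does not produce B5=E
input #3 (m=9, s=8): does not produce B5=E
input #4 (m=6, s=4): produces B5=E
input #5 (m=2, s=5): does not produce B5=E
Answer: 4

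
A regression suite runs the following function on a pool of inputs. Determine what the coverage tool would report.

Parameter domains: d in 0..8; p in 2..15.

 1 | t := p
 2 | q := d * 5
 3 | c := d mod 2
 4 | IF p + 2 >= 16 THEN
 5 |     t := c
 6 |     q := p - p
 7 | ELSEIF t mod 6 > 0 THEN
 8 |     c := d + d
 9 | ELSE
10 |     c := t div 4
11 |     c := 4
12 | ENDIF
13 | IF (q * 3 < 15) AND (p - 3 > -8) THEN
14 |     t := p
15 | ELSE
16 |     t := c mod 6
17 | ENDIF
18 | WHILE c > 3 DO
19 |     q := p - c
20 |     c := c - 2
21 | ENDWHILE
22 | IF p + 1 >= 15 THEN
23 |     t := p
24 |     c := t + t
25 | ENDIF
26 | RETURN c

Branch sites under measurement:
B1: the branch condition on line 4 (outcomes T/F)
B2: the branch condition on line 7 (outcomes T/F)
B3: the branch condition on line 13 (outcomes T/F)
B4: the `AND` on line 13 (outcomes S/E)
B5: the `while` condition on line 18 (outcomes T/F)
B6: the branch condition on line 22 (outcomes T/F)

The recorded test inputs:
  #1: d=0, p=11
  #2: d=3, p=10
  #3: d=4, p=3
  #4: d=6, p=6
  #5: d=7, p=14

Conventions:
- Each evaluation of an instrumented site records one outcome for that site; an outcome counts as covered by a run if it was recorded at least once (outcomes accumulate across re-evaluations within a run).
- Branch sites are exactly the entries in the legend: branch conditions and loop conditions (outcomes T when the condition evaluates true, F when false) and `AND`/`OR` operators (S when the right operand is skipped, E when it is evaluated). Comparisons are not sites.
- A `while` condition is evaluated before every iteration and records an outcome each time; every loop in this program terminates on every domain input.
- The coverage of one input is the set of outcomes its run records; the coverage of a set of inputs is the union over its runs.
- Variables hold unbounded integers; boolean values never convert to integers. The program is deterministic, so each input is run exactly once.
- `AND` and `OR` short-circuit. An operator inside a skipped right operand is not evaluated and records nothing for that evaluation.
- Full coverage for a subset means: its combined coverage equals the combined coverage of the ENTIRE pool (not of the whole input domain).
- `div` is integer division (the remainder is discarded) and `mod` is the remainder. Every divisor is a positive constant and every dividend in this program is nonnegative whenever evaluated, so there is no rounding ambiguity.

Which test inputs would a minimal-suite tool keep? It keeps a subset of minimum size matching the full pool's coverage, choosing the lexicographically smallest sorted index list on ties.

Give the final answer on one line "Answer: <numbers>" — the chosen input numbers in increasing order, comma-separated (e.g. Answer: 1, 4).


#1 (d=0, p=11) -> B1->F, B2->T, B4->E, B3->T, B5->F, B6->F; covered: B1=F, B2=T, B3=T, B4=E, B5=F, B6=F
#2 (d=3, p=10) -> B1->F, B2->T, B4->S, B3->F, B5->T, B5->T, B5->F, B6->F; covered: B1=F, B2=T, B3=F, B4=S, B5=T, B5=F, B6=F
#3 (d=4, p=3) -> B1->F, B2->T, B4->S, B3->F, B5->T, B5->T, B5->T, B5->F, B6->F; covered: B1=F, B2=T, B3=F, B4=S, B5=T, B5=F, B6=F
#4 (d=6, p=6) -> B1->F, B2->F, B4->S, B3->F, B5->T, B5->F, B6->F; covered: B1=F, B2=F, B3=F, B4=S, B5=T, B5=F, B6=F
#5 (d=7, p=14) -> B1->T, B4->E, B3->T, B5->F, B6->T; covered: B1=T, B3=T, B4=E, B5=F, B6=T
together the pool reaches 12 outcomes: B1=T, B1=F, B2=T, B2=F, B3=T, B3=F, B4=S, B4=E, B5=T, B5=F, B6=T, B6=F
no size-1 subset reaches all 12 outcomes (best union: 7/12)
no size-2 subset reaches all 12 outcomes (best union: 11/12)
inputs {1, 4, 5} (size 3) cover everything; no size-3 subset with a lexicographically smaller index list covers all 12
Answer: 1, 4, 5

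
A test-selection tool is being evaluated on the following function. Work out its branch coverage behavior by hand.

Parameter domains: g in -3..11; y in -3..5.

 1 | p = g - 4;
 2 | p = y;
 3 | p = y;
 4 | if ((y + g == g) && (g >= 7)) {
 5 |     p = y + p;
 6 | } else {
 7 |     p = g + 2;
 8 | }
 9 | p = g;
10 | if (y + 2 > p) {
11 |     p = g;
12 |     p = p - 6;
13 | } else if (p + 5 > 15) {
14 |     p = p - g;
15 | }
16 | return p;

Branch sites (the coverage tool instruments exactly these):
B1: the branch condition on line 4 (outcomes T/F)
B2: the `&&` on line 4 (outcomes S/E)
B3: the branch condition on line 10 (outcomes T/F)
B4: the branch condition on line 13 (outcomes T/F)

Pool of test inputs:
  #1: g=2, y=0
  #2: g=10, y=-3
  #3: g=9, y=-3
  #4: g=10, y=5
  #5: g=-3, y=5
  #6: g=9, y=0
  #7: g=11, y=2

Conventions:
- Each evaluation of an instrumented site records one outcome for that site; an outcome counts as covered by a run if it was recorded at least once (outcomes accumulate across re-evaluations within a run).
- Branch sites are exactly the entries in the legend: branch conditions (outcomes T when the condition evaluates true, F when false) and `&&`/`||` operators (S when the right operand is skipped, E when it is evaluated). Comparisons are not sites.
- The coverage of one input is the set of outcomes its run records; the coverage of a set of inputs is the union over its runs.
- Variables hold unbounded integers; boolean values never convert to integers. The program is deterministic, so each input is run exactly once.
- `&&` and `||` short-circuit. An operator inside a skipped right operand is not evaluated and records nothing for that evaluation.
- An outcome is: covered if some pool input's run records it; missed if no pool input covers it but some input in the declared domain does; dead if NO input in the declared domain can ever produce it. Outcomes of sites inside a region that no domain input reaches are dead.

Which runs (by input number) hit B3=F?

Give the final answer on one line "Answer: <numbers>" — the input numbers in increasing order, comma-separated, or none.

input #1 (g=2, y=0): records B3=F
input #2 (g=10, y=-3): records B3=F
input #3 (g=9, y=-3): records B3=F
input #4 (g=10, y=5): records B3=F
input #5 (g=-3, y=5): does not record B3=F
input #6 (g=9, y=0): records B3=F
input #7 (g=11, y=2): records B3=F

Answer: 1, 2, 3, 4, 6, 7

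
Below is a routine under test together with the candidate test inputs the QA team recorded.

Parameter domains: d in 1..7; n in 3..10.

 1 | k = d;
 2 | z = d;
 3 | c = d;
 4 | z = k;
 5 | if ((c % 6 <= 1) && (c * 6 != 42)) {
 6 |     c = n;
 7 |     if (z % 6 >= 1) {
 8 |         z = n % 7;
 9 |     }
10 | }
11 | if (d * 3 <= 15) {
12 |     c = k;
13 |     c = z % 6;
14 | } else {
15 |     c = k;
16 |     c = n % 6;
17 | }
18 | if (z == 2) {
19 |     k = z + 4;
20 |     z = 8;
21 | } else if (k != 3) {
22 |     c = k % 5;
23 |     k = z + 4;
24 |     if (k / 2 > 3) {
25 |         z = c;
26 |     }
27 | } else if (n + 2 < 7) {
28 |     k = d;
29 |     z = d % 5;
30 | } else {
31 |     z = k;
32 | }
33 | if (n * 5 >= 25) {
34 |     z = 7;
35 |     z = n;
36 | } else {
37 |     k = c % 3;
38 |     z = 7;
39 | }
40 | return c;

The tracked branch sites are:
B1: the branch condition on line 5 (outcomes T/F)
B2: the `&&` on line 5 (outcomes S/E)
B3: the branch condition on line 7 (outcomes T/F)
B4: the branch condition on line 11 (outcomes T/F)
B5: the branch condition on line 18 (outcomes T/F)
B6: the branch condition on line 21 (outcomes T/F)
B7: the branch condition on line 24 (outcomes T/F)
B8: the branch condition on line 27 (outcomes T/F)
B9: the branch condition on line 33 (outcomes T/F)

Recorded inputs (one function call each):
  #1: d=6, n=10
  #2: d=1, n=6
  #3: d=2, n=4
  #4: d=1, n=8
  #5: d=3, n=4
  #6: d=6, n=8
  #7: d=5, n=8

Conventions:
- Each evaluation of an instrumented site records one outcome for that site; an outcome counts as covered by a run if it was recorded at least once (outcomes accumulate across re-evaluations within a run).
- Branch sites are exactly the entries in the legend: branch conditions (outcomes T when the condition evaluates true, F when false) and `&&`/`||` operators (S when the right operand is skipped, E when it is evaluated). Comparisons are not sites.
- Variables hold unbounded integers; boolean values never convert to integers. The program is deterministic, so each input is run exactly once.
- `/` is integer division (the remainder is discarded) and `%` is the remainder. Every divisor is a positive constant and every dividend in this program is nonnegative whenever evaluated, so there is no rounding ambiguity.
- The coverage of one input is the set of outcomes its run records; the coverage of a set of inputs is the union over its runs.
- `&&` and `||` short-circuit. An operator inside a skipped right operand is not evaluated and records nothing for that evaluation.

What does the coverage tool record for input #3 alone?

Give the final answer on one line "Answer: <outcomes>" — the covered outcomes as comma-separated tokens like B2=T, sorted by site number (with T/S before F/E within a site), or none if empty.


Event log for input #3 (d=2, n=4):
  B2->S, B1->F, B4->T, B5->T, B9->F
collecting distinct outcomes: B1=F, B2=S, B4=T, B5=T, B9=F
Answer: B1=F, B2=S, B4=T, B5=T, B9=F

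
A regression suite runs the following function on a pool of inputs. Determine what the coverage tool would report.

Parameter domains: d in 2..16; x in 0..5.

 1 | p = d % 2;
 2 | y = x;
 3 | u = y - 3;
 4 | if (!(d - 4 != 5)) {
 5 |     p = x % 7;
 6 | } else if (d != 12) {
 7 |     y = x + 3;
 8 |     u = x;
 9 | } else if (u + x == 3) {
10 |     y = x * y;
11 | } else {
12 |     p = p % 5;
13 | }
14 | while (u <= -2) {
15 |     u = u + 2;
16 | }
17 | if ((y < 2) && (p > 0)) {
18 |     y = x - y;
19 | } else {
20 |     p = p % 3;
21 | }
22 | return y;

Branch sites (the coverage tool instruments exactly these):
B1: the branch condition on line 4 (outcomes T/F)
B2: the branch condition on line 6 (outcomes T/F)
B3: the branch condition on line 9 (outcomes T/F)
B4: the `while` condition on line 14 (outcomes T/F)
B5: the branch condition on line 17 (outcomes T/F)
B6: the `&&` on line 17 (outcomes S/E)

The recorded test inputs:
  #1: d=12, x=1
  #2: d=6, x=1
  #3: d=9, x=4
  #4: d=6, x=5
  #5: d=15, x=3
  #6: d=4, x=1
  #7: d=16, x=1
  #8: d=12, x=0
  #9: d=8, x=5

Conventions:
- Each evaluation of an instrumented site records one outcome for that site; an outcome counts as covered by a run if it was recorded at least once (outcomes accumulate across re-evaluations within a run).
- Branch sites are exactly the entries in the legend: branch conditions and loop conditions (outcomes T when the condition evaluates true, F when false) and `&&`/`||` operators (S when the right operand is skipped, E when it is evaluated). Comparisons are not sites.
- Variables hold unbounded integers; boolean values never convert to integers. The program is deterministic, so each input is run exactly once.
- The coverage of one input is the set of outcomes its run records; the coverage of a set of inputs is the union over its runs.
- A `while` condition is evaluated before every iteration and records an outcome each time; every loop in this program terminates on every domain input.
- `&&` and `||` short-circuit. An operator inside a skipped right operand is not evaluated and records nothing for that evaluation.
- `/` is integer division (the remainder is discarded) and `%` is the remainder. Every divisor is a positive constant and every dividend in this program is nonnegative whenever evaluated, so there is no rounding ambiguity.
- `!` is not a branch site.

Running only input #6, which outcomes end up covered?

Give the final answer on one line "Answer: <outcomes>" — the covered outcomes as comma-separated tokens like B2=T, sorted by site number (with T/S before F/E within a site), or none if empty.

Running input #6 (d=4, x=1), event by event:
  B1->F, B2->T, B4->F, B6->S, B5->F
deduplicating events, the covered set is: B1=F, B2=T, B4=F, B5=F, B6=S

Answer: B1=F, B2=T, B4=F, B5=F, B6=S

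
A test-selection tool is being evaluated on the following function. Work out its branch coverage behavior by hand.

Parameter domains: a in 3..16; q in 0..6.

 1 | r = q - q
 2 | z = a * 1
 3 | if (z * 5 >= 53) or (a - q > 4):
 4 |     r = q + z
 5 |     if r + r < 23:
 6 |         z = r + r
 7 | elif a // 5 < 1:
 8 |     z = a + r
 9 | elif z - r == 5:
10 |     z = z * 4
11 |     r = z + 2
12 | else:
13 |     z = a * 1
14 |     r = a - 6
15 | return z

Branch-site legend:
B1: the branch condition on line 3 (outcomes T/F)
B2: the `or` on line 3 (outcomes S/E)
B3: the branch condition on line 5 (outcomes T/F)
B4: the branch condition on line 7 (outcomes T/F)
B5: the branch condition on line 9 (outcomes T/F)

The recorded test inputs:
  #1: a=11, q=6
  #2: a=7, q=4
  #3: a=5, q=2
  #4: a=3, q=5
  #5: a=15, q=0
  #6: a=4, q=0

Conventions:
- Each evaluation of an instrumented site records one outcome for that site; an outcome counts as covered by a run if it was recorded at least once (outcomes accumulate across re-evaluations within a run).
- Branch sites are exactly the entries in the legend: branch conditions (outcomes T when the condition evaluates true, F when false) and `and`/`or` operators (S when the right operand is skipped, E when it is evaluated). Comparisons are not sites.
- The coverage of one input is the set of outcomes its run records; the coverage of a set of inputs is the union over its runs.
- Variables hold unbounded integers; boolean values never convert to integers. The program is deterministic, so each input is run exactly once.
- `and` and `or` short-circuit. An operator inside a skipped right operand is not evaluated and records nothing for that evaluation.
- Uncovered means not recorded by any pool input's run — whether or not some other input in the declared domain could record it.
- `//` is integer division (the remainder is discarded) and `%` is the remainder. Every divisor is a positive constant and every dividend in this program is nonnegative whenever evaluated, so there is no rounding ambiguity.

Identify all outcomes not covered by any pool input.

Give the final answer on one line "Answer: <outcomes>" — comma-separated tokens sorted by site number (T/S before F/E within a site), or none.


input #1 (a=11, q=6): events B2->S, B1->T, B3->F; covers B1=T, B2=S, B3=F
input #2 (a=7, q=4): events B2->E, B1->F, B4->F, B5->F; covers B1=F, B2=E, B4=F, B5=F
input #3 (a=5, q=2): events B2->E, B1->F, B4->F, B5->T; covers B1=F, B2=E, B4=F, B5=T
input #4 (a=3, q=5): events B2->E, B1->F, B4->T; covers B1=F, B2=E, B4=T
input #5 (a=15, q=0): events B2->S, B1->T, B3->F; covers B1=T, B2=S, B3=F
input #6 (a=4, q=0): events B2->E, B1->F, B4->T; covers B1=F, B2=E, B4=T
union over the pool: B1=T, B1=F, B2=S, B2=E, B3=F, B4=T, B4=F, B5=T, B5=F
uncovered (1 of 10): B3=T
Answer: B3=T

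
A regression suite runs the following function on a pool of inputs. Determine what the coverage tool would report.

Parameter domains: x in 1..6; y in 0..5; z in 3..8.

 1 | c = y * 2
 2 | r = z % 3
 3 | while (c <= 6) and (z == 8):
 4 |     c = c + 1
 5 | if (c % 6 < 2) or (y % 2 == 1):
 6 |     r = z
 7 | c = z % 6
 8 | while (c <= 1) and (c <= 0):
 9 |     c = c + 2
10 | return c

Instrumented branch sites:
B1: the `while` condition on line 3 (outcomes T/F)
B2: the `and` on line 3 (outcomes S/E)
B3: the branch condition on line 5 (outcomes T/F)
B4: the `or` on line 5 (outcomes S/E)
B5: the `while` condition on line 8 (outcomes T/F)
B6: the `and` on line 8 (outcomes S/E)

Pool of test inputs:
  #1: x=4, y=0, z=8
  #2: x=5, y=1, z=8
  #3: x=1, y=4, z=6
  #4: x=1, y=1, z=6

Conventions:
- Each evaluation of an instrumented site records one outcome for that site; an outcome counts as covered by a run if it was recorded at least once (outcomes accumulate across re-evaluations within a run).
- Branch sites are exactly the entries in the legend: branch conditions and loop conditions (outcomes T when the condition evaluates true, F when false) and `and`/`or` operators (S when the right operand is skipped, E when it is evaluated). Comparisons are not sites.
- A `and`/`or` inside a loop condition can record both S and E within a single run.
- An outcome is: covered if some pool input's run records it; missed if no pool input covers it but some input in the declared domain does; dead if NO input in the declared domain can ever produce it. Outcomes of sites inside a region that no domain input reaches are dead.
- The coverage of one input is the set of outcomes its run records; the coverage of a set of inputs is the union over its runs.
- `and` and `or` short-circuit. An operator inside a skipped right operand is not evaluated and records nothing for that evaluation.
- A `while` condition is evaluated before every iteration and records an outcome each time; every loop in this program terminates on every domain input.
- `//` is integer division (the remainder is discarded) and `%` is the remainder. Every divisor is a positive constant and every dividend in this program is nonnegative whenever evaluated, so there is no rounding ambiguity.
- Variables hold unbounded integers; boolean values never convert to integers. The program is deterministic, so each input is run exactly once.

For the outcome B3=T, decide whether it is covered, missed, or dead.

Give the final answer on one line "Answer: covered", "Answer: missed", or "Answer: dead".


B3=T is recorded by pool input(s) 1, 2, 4 -> covered
Answer: covered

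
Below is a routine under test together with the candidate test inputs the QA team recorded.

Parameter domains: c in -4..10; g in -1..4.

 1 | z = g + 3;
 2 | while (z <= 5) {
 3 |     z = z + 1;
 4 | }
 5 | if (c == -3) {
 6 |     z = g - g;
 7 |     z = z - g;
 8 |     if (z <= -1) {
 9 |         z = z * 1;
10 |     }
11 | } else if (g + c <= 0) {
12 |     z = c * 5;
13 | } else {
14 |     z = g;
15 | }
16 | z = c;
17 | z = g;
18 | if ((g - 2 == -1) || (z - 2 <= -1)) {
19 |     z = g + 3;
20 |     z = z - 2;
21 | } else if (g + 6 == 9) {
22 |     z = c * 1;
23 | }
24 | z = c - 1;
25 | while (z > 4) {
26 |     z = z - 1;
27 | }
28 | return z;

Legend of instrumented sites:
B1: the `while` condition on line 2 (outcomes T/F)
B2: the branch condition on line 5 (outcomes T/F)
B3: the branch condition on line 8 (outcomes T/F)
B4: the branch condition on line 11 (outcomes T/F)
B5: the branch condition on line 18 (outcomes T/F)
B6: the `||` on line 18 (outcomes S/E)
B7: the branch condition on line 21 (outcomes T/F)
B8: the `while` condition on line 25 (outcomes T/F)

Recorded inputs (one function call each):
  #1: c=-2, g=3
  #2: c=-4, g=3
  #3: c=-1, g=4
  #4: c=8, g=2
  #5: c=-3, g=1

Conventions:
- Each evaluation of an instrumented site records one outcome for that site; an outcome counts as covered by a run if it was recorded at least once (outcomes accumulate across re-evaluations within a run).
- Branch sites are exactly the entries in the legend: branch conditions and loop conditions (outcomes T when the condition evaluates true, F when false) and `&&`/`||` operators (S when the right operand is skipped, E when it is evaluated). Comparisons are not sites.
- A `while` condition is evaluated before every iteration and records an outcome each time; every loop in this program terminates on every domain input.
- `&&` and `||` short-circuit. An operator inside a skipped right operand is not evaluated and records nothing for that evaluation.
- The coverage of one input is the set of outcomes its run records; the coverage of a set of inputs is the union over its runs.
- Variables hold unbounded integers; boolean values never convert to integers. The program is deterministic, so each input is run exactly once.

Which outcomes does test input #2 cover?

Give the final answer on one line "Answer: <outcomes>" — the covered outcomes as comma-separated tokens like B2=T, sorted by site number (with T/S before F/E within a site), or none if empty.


Tracing the run of input #2 (c=-4, g=3):
  B1->F, B2->F, B4->T, B6->E, B5->F, B7->T, B8->F
distinct outcomes covered: B1=F, B2=F, B4=T, B5=F, B6=E, B7=T, B8=F
Answer: B1=F, B2=F, B4=T, B5=F, B6=E, B7=T, B8=F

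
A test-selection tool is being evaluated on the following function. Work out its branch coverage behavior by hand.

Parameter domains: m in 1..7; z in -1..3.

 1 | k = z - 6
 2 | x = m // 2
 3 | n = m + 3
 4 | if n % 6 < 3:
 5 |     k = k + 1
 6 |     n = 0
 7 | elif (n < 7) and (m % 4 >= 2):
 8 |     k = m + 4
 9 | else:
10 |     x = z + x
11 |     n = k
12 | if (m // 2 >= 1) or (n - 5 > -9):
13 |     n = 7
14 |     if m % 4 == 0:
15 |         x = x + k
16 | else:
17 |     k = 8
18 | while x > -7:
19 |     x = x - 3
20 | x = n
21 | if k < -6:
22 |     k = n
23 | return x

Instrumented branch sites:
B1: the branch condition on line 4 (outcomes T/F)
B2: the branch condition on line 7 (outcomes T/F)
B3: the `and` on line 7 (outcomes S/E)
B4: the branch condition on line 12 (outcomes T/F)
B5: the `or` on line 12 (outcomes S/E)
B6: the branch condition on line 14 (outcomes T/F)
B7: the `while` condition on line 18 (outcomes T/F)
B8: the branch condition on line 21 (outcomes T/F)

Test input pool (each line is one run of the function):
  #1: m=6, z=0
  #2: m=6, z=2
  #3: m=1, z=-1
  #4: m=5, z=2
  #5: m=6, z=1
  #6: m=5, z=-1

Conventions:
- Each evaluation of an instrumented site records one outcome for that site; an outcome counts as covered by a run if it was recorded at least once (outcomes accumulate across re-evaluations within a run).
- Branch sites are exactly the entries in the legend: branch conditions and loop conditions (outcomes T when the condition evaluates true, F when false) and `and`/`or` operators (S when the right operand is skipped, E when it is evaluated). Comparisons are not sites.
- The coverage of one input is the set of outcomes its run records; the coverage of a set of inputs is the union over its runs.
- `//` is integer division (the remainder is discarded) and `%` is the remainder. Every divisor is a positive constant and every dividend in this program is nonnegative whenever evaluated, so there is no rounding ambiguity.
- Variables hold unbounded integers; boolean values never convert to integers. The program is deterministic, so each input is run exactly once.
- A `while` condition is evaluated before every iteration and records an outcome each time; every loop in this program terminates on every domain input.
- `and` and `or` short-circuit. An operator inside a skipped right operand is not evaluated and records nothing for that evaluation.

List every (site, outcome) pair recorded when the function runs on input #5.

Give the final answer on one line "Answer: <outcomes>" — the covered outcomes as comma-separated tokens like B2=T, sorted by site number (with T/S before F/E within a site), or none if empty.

Running input #5 (m=6, z=1), event by event:
  B1->F, B3->S, B2->F, B5->S, B4->T, B6->F, B7->T, B7->T, B7->T, B7->T
  B7->F, B8->F
deduplicating events, the covered set is: B1=F, B2=F, B3=S, B4=T, B5=S, B6=F, B7=T, B7=F, B8=F

Answer: B1=F, B2=F, B3=S, B4=T, B5=S, B6=F, B7=T, B7=F, B8=F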